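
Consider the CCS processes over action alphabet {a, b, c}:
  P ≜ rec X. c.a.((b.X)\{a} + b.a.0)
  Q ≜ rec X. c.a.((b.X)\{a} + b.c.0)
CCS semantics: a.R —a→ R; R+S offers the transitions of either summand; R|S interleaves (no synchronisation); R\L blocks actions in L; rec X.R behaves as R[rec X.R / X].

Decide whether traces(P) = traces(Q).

NO — witness ⟨caba⟩

Reachable graph of P (7 states):
  p0 = rec X. c.a.((b.X)\{a} + b.a.0) has moves -c-> p1
  p1 = a.((b.(rec X. c.a.((b.X)\{a} + b.a.0)))\{a} + b.a.0) has moves -a-> p2
  p2 = (b.(rec X. c.a.((b.X)\{a} + b.a.0)))\{a} + b.a.0 has moves -b-> p3, -b-> p4
  p3 = (rec X. c.a.((b.X)\{a} + b.a.0))\{a} has moves -c-> p5
  p4 = a.0 has moves -a-> p6
  p5 = (a.((b.(rec X. c.a.((b.X)\{a} + b.a.0)))\{a} + b.a.0))\{a} has moves stopped
  p6 = 0 has moves stopped
Reachable graph of Q (7 states):
  q0 = rec X. c.a.((b.X)\{a} + b.c.0) has moves -c-> q1
  q1 = a.((b.(rec X. c.a.((b.X)\{a} + b.c.0)))\{a} + b.c.0) has moves -a-> q2
  q2 = (b.(rec X. c.a.((b.X)\{a} + b.c.0)))\{a} + b.c.0 has moves -b-> q3, -b-> q4
  q3 = (rec X. c.a.((b.X)\{a} + b.c.0))\{a} has moves -c-> q5
  q4 = c.0 has moves -c-> q6
  q5 = (a.((b.(rec X. c.a.((b.X)\{a} + b.c.0)))\{a} + b.c.0))\{a} has moves stopped
  q6 = 0 has moves stopped
Executing caba from P (initial set {p0}):
  [1] c ⇒ {p1}
  [2] a ⇒ {p2}
  [3] b ⇒ {p3, p4}
  [4] a ⇒ {p6}
  — P admits the full trace.
Executing caba from Q (initial set {q0}):
  [1] c ⇒ {q1}
  [2] a ⇒ {q2}
  [3] b ⇒ {q3, q4}
  [4] a ⇒ no successor for Q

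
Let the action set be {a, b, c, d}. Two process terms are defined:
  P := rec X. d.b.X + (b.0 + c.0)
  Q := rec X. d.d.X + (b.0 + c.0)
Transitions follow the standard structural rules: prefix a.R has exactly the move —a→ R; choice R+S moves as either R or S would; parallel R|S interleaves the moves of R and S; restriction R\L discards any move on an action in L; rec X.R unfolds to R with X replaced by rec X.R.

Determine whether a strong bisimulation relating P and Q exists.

Reachable graph of P (3 states):
  s0 = rec X. d.b.X + (b.0 + c.0) has moves —b→ s1, —c→ s1, —d→ s2
  s1 = 0 has moves ∅
  s2 = b.(rec X. d.b.X + (b.0 + c.0)) has moves —b→ s0
Reachable graph of Q (3 states):
  t0 = rec X. d.d.X + (b.0 + c.0) has moves —b→ t1, —c→ t1, —d→ t2
  t1 = 0 has moves ∅
  t2 = d.(rec X. d.d.X + (b.0 + c.0)) has moves —d→ t0
Partition-refinement fixed point:
  B0 = {s0}
  B1 = {s2}
  B2 = {s1, t1}
  B3 = {t0}
  B4 = {t2}
s0 ∈ B0, t0 ∈ B3 → different blocks

not bisimilar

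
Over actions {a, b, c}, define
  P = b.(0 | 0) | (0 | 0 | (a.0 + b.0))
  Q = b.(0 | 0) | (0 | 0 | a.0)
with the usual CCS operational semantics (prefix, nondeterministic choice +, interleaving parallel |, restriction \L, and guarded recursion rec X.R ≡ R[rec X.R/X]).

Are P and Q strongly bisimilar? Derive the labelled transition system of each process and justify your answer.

P ≁ Q

P's transition system — 4 states:
  p0 = b.(0 | 0) | (0 | 0 | (a.0 + b.0)) :: -a-> p1, -b-> p1, -b-> p2
  p1 = b.(0 | 0) | (0 | 0 | 0) :: -b-> p3
  p2 = 0 | 0 | (0 | 0 | (a.0 + b.0)) :: -a-> p3, -b-> p3
  p3 = 0 | 0 | (0 | 0 | 0) :: deadlocked
Q's transition system — 4 states:
  q0 = b.(0 | 0) | (0 | 0 | a.0) :: -a-> q1, -b-> q2
  q1 = b.(0 | 0) | (0 | 0 | 0) :: -b-> q3
  q2 = 0 | 0 | (0 | 0 | a.0) :: -a-> q3
  q3 = 0 | 0 | (0 | 0 | 0) :: deadlocked
Coarsest stable partition (strong bisimilarity classes):
  B0 = {p0}
  B1 = {p1, q1}
  B2 = {p3, q3}
  B3 = {p2}
  B4 = {q0}
  B5 = {q2}
p0 ∈ B0, q0 ∈ B4 → different blocks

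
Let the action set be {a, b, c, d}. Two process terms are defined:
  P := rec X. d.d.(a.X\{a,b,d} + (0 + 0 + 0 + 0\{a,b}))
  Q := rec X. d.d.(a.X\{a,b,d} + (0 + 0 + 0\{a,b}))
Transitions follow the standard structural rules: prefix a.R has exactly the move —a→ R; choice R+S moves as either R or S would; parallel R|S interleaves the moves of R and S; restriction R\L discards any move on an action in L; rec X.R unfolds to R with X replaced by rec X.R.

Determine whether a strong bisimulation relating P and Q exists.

YES

LTS(P): 4 reachable states
  m0 = rec X. d.d.(a.X\{a,b,d} + (0 + 0 + 0 + 0\{a,b})) ⊢ =d=> m1
  m1 = d.(a.(rec X. d.d.(a.X\{a,b,d} + (0 + 0 + 0 + 0\{a,b})))\{a,b,d} + (0 + 0 + 0 + 0\{a,b})) ⊢ =d=> m2
  m2 = a.(rec X. d.d.(a.X\{a,b,d} + (0 + 0 + 0 + 0\{a,b})))\{a,b,d} + (0 + 0 + 0 + 0\{a,b}) ⊢ =a=> m3
  m3 = (rec X. d.d.(a.X\{a,b,d} + (0 + 0 + 0 + 0\{a,b})))\{a,b,d} ⊢ ∅
LTS(Q): 4 reachable states
  n0 = rec X. d.d.(a.X\{a,b,d} + (0 + 0 + 0\{a,b})) ⊢ =d=> n1
  n1 = d.(a.(rec X. d.d.(a.X\{a,b,d} + (0 + 0 + 0\{a,b})))\{a,b,d} + (0 + 0 + 0\{a,b})) ⊢ =d=> n2
  n2 = a.(rec X. d.d.(a.X\{a,b,d} + (0 + 0 + 0\{a,b})))\{a,b,d} + (0 + 0 + 0\{a,b}) ⊢ =a=> n3
  n3 = (rec X. d.d.(a.X\{a,b,d} + (0 + 0 + 0\{a,b})))\{a,b,d} ⊢ ∅
Coarsest stable partition (strong bisimilarity classes):
  B0 = {m0, n0}
  B1 = {m1, n1}
  B2 = {m2, n2}
  B3 = {m3, n3}
m0 ∈ B0, n0 ∈ B0 → same block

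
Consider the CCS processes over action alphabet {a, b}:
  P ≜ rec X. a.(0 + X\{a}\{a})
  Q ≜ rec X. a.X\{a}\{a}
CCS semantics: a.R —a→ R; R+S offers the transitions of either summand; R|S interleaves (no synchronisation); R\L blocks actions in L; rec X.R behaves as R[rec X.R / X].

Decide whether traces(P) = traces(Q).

P's transition system — 2 states:
  u0 = rec X. a.(0 + X\{a}\{a}) → --a--▸ u1
  u1 = 0 + (rec X. a.(0 + X\{a}\{a}))\{a}\{a} → (no moves)
Q's transition system — 2 states:
  v0 = rec X. a.X\{a}\{a} → --a--▸ v1
  v1 = (rec X. a.X\{a}\{a})\{a}\{a} → (no moves)
Coarsest stable partition (strong bisimilarity classes):
  B0 = {u0, v0}
  B1 = {u1, v1}
u0 ∈ B0, v0 ∈ B0 → same block
Bisimilar ⇒ trace-equivalent.

YES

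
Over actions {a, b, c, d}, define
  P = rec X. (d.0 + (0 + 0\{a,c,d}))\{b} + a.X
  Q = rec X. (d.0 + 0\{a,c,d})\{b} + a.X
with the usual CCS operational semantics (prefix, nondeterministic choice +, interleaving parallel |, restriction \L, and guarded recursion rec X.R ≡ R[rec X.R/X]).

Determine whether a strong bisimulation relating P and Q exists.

YES

LTS(P): 2 reachable states
  m0 = rec X. (d.0 + (0 + 0\{a,c,d}))\{b} + a.X has moves --a--▸ m0, --d--▸ m1
  m1 = 0\{b} has moves deadlocked
LTS(Q): 2 reachable states
  n0 = rec X. (d.0 + 0\{a,c,d})\{b} + a.X has moves --a--▸ n0, --d--▸ n1
  n1 = 0\{b} has moves deadlocked
Partition-refinement fixed point:
  B0 = {m0, n0}
  B1 = {m1, n1}
m0 ∈ B0, n0 ∈ B0 → same block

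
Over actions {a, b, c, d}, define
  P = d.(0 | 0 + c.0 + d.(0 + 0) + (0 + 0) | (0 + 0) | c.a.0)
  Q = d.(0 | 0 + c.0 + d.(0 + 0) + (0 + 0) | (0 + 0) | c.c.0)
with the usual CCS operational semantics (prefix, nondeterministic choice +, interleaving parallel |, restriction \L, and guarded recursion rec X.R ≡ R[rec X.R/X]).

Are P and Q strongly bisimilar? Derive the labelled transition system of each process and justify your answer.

P ≁ Q

Reachable graph of P (6 states):
  p0 = d.(0 | 0 + c.0 + d.(0 + 0) + (0 + 0) | (0 + 0) | c.a.0) :: -d-> p1
  p1 = 0 | 0 + c.0 + d.(0 + 0) + (0 + 0) | (0 + 0) | c.a.0 :: -c-> p2, -c-> p3, -d-> p4
  p2 = (0 + 0) | (0 + 0) | a.0 :: -a-> p5
  p3 = 0 :: (no moves)
  p4 = 0 + 0 :: (no moves)
  p5 = (0 + 0) | (0 + 0) | 0 :: (no moves)
Reachable graph of Q (6 states):
  q0 = d.(0 | 0 + c.0 + d.(0 + 0) + (0 + 0) | (0 + 0) | c.c.0) :: -d-> q1
  q1 = 0 | 0 + c.0 + d.(0 + 0) + (0 + 0) | (0 + 0) | c.c.0 :: -c-> q2, -c-> q3, -d-> q4
  q2 = (0 + 0) | (0 + 0) | c.0 :: -c-> q5
  q3 = 0 :: (no moves)
  q4 = 0 + 0 :: (no moves)
  q5 = (0 + 0) | (0 + 0) | 0 :: (no moves)
Coarsest stable partition (strong bisimilarity classes):
  B0 = {p0}
  B1 = {p1}
  B2 = {p2}
  B3 = {p3, p4, p5, q3, q4, q5}
  B4 = {q0}
  B5 = {q1}
  B6 = {q2}
p0 ∈ B0, q0 ∈ B4 → different blocks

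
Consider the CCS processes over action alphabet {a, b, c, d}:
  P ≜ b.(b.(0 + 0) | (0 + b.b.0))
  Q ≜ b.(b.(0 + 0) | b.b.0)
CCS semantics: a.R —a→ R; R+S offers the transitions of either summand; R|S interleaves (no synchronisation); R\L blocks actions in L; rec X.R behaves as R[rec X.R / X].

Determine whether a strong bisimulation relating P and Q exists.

LTS(P): 7 reachable states
  m0 = b.(b.(0 + 0) | (0 + b.b.0)) → --b--▸ m1
  m1 = b.(0 + 0) | (0 + b.b.0) → --b--▸ m2, --b--▸ m3
  m2 = (0 + 0) | (0 + b.b.0) → --b--▸ m4
  m3 = b.(0 + 0) | b.0 → --b--▸ m4, --b--▸ m5
  m4 = (0 + 0) | b.0 → --b--▸ m6
  m5 = b.(0 + 0) | 0 → --b--▸ m6
  m6 = (0 + 0) | 0 → ∅
LTS(Q): 7 reachable states
  n0 = b.(b.(0 + 0) | b.b.0) → --b--▸ n1
  n1 = b.(0 + 0) | b.b.0 → --b--▸ n2, --b--▸ n3
  n2 = (0 + 0) | b.b.0 → --b--▸ n4
  n3 = b.(0 + 0) | b.0 → --b--▸ n4, --b--▸ n5
  n4 = (0 + 0) | b.0 → --b--▸ n6
  n5 = b.(0 + 0) | 0 → --b--▸ n6
  n6 = (0 + 0) | 0 → ∅
Coarsest stable partition (strong bisimilarity classes):
  B0 = {m0, n0}
  B1 = {m1, n1}
  B2 = {m2, m3, n2, n3}
  B3 = {m4, m5, n4, n5}
  B4 = {m6, n6}
m0 ∈ B0, n0 ∈ B0 → same block

bisimilar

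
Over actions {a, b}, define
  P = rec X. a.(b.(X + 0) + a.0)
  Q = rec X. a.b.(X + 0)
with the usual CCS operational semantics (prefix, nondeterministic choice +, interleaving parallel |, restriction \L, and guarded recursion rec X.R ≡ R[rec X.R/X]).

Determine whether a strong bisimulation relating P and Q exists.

Reachable graph of P (4 states):
  u0 = rec X. a.(b.(X + 0) + a.0) ⊢ --a--▸ u1
  u1 = b.((rec X. a.(b.(X + 0) + a.0)) + 0) + a.0 ⊢ --a--▸ u2, --b--▸ u3
  u2 = 0 ⊢ deadlocked
  u3 = (rec X. a.(b.(X + 0) + a.0)) + 0 ⊢ --a--▸ u1
Reachable graph of Q (3 states):
  v0 = rec X. a.b.(X + 0) ⊢ --a--▸ v1
  v1 = b.((rec X. a.b.(X + 0)) + 0) ⊢ --b--▸ v2
  v2 = (rec X. a.b.(X + 0)) + 0 ⊢ --a--▸ v1
Bisimilarity quotient blocks:
  B0 = {u0, u3}
  B1 = {u1}
  B2 = {u2}
  B3 = {v0, v2}
  B4 = {v1}
u0 ∈ B0, v0 ∈ B3 → different blocks

not bisimilar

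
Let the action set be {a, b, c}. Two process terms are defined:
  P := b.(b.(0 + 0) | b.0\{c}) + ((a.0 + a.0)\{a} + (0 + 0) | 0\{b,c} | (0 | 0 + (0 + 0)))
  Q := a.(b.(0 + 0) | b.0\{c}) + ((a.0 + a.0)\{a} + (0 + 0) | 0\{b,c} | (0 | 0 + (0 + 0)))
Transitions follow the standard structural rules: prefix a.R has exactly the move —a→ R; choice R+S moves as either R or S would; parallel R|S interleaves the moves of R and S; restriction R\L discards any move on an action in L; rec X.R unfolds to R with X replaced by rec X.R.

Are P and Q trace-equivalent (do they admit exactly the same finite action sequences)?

Reachable graph of P (5 states):
  m0 = b.(b.(0 + 0) | b.0\{c}) + ((a.0 + a.0)\{a} + (0 + 0) | 0\{b,c} | (0 | 0 + (0 + 0))) has moves =b=> m1
  m1 = b.(0 + 0) | b.0\{c} has moves =b=> m2, =b=> m3
  m2 = (0 + 0) | b.0\{c} has moves =b=> m4
  m3 = b.(0 + 0) | 0\{c} has moves =b=> m4
  m4 = (0 + 0) | 0\{c} has moves (no moves)
Reachable graph of Q (5 states):
  n0 = a.(b.(0 + 0) | b.0\{c}) + ((a.0 + a.0)\{a} + (0 + 0) | 0\{b,c} | (0 | 0 + (0 + 0))) has moves =a=> n1
  n1 = b.(0 + 0) | b.0\{c} has moves =b=> n2, =b=> n3
  n2 = (0 + 0) | b.0\{c} has moves =b=> n4
  n3 = b.(0 + 0) | 0\{c} has moves =b=> n4
  n4 = (0 + 0) | 0\{c} has moves (no moves)
Trace ⟨b⟩ through P, begin at {m0}:
  after b @ step 1: {m1}
  P completes σ.
Trace ⟨b⟩ through Q, begin at {n0}:
  after b @ step 1: ∅ (Q stuck)

trace-distinct — witness ⟨b⟩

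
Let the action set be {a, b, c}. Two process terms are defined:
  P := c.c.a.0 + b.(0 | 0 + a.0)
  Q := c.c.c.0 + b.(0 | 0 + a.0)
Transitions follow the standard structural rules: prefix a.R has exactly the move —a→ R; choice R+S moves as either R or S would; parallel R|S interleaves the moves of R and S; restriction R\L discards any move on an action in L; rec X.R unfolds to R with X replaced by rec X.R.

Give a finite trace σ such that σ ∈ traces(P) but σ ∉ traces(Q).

cca

P's transition system — 5 states:
  u0 = c.c.a.0 + b.(0 | 0 + a.0) has moves -b-> u1, -c-> u2
  u1 = 0 | 0 + a.0 has moves -a-> u3
  u2 = c.a.0 has moves -c-> u4
  u3 = 0 has moves ∅
  u4 = a.0 has moves -a-> u3
Q's transition system — 5 states:
  v0 = c.c.c.0 + b.(0 | 0 + a.0) has moves -b-> v1, -c-> v2
  v1 = 0 | 0 + a.0 has moves -a-> v3
  v2 = c.c.0 has moves -c-> v4
  v3 = 0 has moves ∅
  v4 = c.0 has moves -c-> v3
Executing cca from P (initial set {u0}):
  after c @ step 1: {u2}
  after c @ step 2: {u4}
  after a @ step 3: {u3}
  P completes σ.
Executing cca from Q (initial set {v0}):
  after c @ step 1: {v2}
  after c @ step 2: {v4}
  after a @ step 3: ∅  — Q cannot continue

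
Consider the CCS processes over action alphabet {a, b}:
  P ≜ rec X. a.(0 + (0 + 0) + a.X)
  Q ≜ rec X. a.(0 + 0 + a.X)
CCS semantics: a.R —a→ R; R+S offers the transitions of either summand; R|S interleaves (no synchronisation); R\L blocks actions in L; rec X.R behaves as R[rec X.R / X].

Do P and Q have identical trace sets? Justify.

LTS(P): 2 reachable states
  u0 = rec X. a.(0 + (0 + 0) + a.X) ⊢ —a→ u1
  u1 = 0 + (0 + 0) + a.(rec X. a.(0 + (0 + 0) + a.X)) ⊢ —a→ u0
LTS(Q): 2 reachable states
  v0 = rec X. a.(0 + 0 + a.X) ⊢ —a→ v1
  v1 = 0 + 0 + a.(rec X. a.(0 + 0 + a.X)) ⊢ —a→ v0
Bisimilarity quotient blocks:
  B0 = {u0, u1, v0, v1}
u0 ∈ B0, v0 ∈ B0 → same block
Bisimilar ⇒ trace-equivalent.

YES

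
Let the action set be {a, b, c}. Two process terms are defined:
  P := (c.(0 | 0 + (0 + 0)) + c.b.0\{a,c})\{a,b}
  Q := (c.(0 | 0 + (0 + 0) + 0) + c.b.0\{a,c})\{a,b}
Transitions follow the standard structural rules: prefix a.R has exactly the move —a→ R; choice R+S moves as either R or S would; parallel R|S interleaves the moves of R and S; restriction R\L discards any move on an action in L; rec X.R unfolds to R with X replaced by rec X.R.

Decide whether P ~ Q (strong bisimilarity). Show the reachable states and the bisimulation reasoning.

bisimilar

LTS(P): 3 reachable states
  m0 = (c.(0 | 0 + (0 + 0)) + c.b.0\{a,c})\{a,b} → --c--▸ m1, --c--▸ m2
  m1 = (0 | 0 + (0 + 0))\{a,b} → stopped
  m2 = (b.0\{a,c})\{a,b} → stopped
LTS(Q): 3 reachable states
  n0 = (c.(0 | 0 + (0 + 0) + 0) + c.b.0\{a,c})\{a,b} → --c--▸ n1, --c--▸ n2
  n1 = (0 | 0 + (0 + 0) + 0)\{a,b} → stopped
  n2 = (b.0\{a,c})\{a,b} → stopped
Bisimilarity quotient blocks:
  B0 = {m0, n0}
  B1 = {m1, m2, n1, n2}
m0 ∈ B0, n0 ∈ B0 → same block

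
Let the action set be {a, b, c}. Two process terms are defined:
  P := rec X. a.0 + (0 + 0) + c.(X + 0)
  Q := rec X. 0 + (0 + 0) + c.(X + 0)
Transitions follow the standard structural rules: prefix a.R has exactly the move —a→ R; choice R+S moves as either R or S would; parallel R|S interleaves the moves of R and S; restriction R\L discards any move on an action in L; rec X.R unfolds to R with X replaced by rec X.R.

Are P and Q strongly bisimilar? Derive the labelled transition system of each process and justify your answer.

not bisimilar

P's transition system — 3 states:
  s0 = rec X. a.0 + (0 + 0) + c.(X + 0) | -a-> s1, -c-> s2
  s1 = 0 | (no moves)
  s2 = (rec X. a.0 + (0 + 0) + c.(X + 0)) + 0 | -a-> s1, -c-> s2
Q's transition system — 2 states:
  t0 = rec X. 0 + (0 + 0) + c.(X + 0) | -c-> t1
  t1 = (rec X. 0 + (0 + 0) + c.(X + 0)) + 0 | -c-> t1
Bisimilarity quotient blocks:
  B0 = {s0, s2}
  B1 = {s1}
  B2 = {t0, t1}
s0 ∈ B0, t0 ∈ B2 → different blocks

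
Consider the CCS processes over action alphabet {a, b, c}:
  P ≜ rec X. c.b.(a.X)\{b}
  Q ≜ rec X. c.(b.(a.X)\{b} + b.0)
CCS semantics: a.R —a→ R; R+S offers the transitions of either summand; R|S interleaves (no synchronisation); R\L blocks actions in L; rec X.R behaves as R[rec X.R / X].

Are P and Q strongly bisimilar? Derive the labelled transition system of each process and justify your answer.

P ≁ Q

LTS(P): 5 reachable states
  m0 = rec X. c.b.(a.X)\{b} → —c→ m1
  m1 = b.(a.(rec X. c.b.(a.X)\{b}))\{b} → —b→ m2
  m2 = (a.(rec X. c.b.(a.X)\{b}))\{b} → —a→ m3
  m3 = (rec X. c.b.(a.X)\{b})\{b} → —c→ m4
  m4 = (b.(a.(rec X. c.b.(a.X)\{b}))\{b})\{b} → deadlocked
LTS(Q): 6 reachable states
  n0 = rec X. c.(b.(a.X)\{b} + b.0) → —c→ n1
  n1 = b.(a.(rec X. c.(b.(a.X)\{b} + b.0)))\{b} + b.0 → —b→ n2, —b→ n3
  n2 = (a.(rec X. c.(b.(a.X)\{b} + b.0)))\{b} → —a→ n4
  n3 = 0 → deadlocked
  n4 = (rec X. c.(b.(a.X)\{b} + b.0))\{b} → —c→ n5
  n5 = (b.(a.(rec X. c.(b.(a.X)\{b} + b.0)))\{b} + b.0)\{b} → deadlocked
Bisimilarity quotient blocks:
  B0 = {m0}
  B1 = {m1}
  B2 = {m2, n2}
  B3 = {m3, n4}
  B4 = {m4, n3, n5}
  B5 = {n0}
  B6 = {n1}
m0 ∈ B0, n0 ∈ B5 → different blocks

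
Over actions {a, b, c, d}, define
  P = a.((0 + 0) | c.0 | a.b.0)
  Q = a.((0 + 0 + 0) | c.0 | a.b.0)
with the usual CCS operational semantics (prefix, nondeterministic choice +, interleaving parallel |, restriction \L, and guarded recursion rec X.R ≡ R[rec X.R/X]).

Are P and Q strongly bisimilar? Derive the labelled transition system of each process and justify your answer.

YES

P's transition system — 7 states:
  u0 = a.((0 + 0) | c.0 | a.b.0) has moves -a-> u1
  u1 = (0 + 0) | c.0 | a.b.0 has moves -a-> u2, -c-> u3
  u2 = (0 + 0) | c.0 | b.0 has moves -b-> u4, -c-> u5
  u3 = (0 + 0) | 0 | a.b.0 has moves -a-> u5
  u4 = (0 + 0) | c.0 | 0 has moves -c-> u6
  u5 = (0 + 0) | 0 | b.0 has moves -b-> u6
  u6 = (0 + 0) | 0 | 0 has moves ∅
Q's transition system — 7 states:
  v0 = a.((0 + 0 + 0) | c.0 | a.b.0) has moves -a-> v1
  v1 = (0 + 0 + 0) | c.0 | a.b.0 has moves -a-> v2, -c-> v3
  v2 = (0 + 0 + 0) | c.0 | b.0 has moves -b-> v4, -c-> v5
  v3 = (0 + 0 + 0) | 0 | a.b.0 has moves -a-> v5
  v4 = (0 + 0 + 0) | c.0 | 0 has moves -c-> v6
  v5 = (0 + 0 + 0) | 0 | b.0 has moves -b-> v6
  v6 = (0 + 0 + 0) | 0 | 0 has moves ∅
Bisimilarity quotient blocks:
  B0 = {u0, v0}
  B1 = {u1, v1}
  B2 = {u2, v2}
  B3 = {u4, v4}
  B4 = {u6, v6}
  B5 = {u5, v5}
  B6 = {u3, v3}
u0 ∈ B0, v0 ∈ B0 → same block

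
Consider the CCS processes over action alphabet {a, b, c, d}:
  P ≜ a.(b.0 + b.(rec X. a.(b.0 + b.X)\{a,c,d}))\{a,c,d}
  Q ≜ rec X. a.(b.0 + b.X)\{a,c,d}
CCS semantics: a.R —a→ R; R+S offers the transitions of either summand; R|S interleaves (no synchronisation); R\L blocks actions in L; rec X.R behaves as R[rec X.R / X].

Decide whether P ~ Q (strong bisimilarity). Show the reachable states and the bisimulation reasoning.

LTS(P): 4 reachable states
  m0 = a.(b.0 + b.(rec X. a.(b.0 + b.X)\{a,c,d}))\{a,c,d} has moves --a--▸ m1
  m1 = (b.0 + b.(rec X. a.(b.0 + b.X)\{a,c,d}))\{a,c,d} has moves --b--▸ m2, --b--▸ m3
  m2 = (rec X. a.(b.0 + b.X)\{a,c,d})\{a,c,d} has moves ∅
  m3 = 0\{a,c,d} has moves ∅
LTS(Q): 4 reachable states
  n0 = rec X. a.(b.0 + b.X)\{a,c,d} has moves --a--▸ n1
  n1 = (b.0 + b.(rec X. a.(b.0 + b.X)\{a,c,d}))\{a,c,d} has moves --b--▸ n2, --b--▸ n3
  n2 = (rec X. a.(b.0 + b.X)\{a,c,d})\{a,c,d} has moves ∅
  n3 = 0\{a,c,d} has moves ∅
Partition-refinement fixed point:
  B0 = {m0, n0}
  B1 = {m1, n1}
  B2 = {m2, m3, n2, n3}
m0 ∈ B0, n0 ∈ B0 → same block

YES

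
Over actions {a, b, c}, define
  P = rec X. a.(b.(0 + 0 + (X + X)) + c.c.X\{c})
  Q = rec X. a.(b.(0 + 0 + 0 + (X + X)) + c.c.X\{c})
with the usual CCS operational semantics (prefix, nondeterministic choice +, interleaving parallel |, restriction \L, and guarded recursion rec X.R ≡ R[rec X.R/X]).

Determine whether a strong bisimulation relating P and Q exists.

P ~ Q

Reachable graph of P (7 states):
  p0 = rec X. a.(b.(0 + 0 + (X + X)) + c.c.X\{c}) has moves —a→ p1
  p1 = b.(0 + 0 + ((rec X. a.(b.(0 + 0 + (X + X)) + c.c.X\{c})) + (rec X. a.(b.(0 + 0 + (X + X)) + c.c.X\{c})))) + c.c.(rec X. a.(b.(0 + 0 + (X + X)) + c.c.X\{c}))\{c} has moves —b→ p2, —c→ p3
  p2 = 0 + 0 + ((rec X. a.(b.(0 + 0 + (X + X)) + c.c.X\{c})) + (rec X. a.(b.(0 + 0 + (X + X)) + c.c.X\{c}))) has moves —a→ p1
  p3 = c.(rec X. a.(b.(0 + 0 + (X + X)) + c.c.X\{c}))\{c} has moves —c→ p4
  p4 = (rec X. a.(b.(0 + 0 + (X + X)) + c.c.X\{c}))\{c} has moves —a→ p5
  p5 = (b.(0 + 0 + ((rec X. a.(b.(0 + 0 + (X + X)) + c.c.X\{c})) + (rec X. a.(b.(0 + 0 + (X + X)) + c.c.X\{c})))) + c.c.(rec X. a.(b.(0 + 0 + (X + X)) + c.c.X\{c}))\{c})\{c} has moves —b→ p6
  p6 = (0 + 0 + ((rec X. a.(b.(0 + 0 + (X + X)) + c.c.X\{c})) + (rec X. a.(b.(0 + 0 + (X + X)) + c.c.X\{c}))))\{c} has moves —a→ p5
Reachable graph of Q (7 states):
  q0 = rec X. a.(b.(0 + 0 + 0 + (X + X)) + c.c.X\{c}) has moves —a→ q1
  q1 = b.(0 + 0 + 0 + ((rec X. a.(b.(0 + 0 + 0 + (X + X)) + c.c.X\{c})) + (rec X. a.(b.(0 + 0 + 0 + (X + X)) + c.c.X\{c})))) + c.c.(rec X. a.(b.(0 + 0 + 0 + (X + X)) + c.c.X\{c}))\{c} has moves —b→ q2, —c→ q3
  q2 = 0 + 0 + 0 + ((rec X. a.(b.(0 + 0 + 0 + (X + X)) + c.c.X\{c})) + (rec X. a.(b.(0 + 0 + 0 + (X + X)) + c.c.X\{c}))) has moves —a→ q1
  q3 = c.(rec X. a.(b.(0 + 0 + 0 + (X + X)) + c.c.X\{c}))\{c} has moves —c→ q4
  q4 = (rec X. a.(b.(0 + 0 + 0 + (X + X)) + c.c.X\{c}))\{c} has moves —a→ q5
  q5 = (b.(0 + 0 + 0 + ((rec X. a.(b.(0 + 0 + 0 + (X + X)) + c.c.X\{c})) + (rec X. a.(b.(0 + 0 + 0 + (X + X)) + c.c.X\{c})))) + c.c.(rec X. a.(b.(0 + 0 + 0 + (X + X)) + c.c.X\{c}))\{c})\{c} has moves —b→ q6
  q6 = (0 + 0 + 0 + ((rec X. a.(b.(0 + 0 + 0 + (X + X)) + c.c.X\{c})) + (rec X. a.(b.(0 + 0 + 0 + (X + X)) + c.c.X\{c}))))\{c} has moves —a→ q5
Bisimilarity quotient blocks:
  B0 = {p0, p2, q0, q2}
  B1 = {p1, q1}
  B2 = {p3, q3}
  B3 = {p4, p6, q4, q6}
  B4 = {p5, q5}
p0 ∈ B0, q0 ∈ B0 → same block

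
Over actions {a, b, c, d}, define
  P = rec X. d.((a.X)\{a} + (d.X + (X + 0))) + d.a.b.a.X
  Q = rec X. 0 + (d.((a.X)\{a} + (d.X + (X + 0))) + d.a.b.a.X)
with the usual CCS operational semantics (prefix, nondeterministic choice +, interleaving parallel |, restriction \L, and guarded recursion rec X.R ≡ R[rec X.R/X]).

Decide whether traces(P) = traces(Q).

traces(P) = traces(Q)

LTS(P): 5 reachable states
  m0 = rec X. d.((a.X)\{a} + (d.X + (X + 0))) + d.a.b.a.X has moves —d→ m1, —d→ m2
  m1 = (a.(rec X. d.((a.X)\{a} + (d.X + (X + 0))) + d.a.b.a.X))\{a} + (d.(rec X. d.((a.X)\{a} + (d.X + (X + 0))) + d.a.b.a.X) + ((rec X. d.((a.X)\{a} + (d.X + (X + 0))) + d.a.b.a.X) + 0)) has moves —d→ m0, —d→ m1, —d→ m2
  m2 = a.b.a.(rec X. d.((a.X)\{a} + (d.X + (X + 0))) + d.a.b.a.X) has moves —a→ m3
  m3 = b.a.(rec X. d.((a.X)\{a} + (d.X + (X + 0))) + d.a.b.a.X) has moves —b→ m4
  m4 = a.(rec X. d.((a.X)\{a} + (d.X + (X + 0))) + d.a.b.a.X) has moves —a→ m0
LTS(Q): 5 reachable states
  n0 = rec X. 0 + (d.((a.X)\{a} + (d.X + (X + 0))) + d.a.b.a.X) has moves —d→ n1, —d→ n2
  n1 = (a.(rec X. 0 + (d.((a.X)\{a} + (d.X + (X + 0))) + d.a.b.a.X)))\{a} + (d.(rec X. 0 + (d.((a.X)\{a} + (d.X + (X + 0))) + d.a.b.a.X)) + ((rec X. 0 + (d.((a.X)\{a} + (d.X + (X + 0))) + d.a.b.a.X)) + 0)) has moves —d→ n0, —d→ n1, —d→ n2
  n2 = a.b.a.(rec X. 0 + (d.((a.X)\{a} + (d.X + (X + 0))) + d.a.b.a.X)) has moves —a→ n3
  n3 = b.a.(rec X. 0 + (d.((a.X)\{a} + (d.X + (X + 0))) + d.a.b.a.X)) has moves —b→ n4
  n4 = a.(rec X. 0 + (d.((a.X)\{a} + (d.X + (X + 0))) + d.a.b.a.X)) has moves —a→ n0
Coarsest stable partition (strong bisimilarity classes):
  B0 = {m0, m1, n0, n1}
  B1 = {m2, n2}
  B2 = {m3, n3}
  B3 = {m4, n4}
m0 ∈ B0, n0 ∈ B0 → same block
Bisimilar ⇒ trace-equivalent.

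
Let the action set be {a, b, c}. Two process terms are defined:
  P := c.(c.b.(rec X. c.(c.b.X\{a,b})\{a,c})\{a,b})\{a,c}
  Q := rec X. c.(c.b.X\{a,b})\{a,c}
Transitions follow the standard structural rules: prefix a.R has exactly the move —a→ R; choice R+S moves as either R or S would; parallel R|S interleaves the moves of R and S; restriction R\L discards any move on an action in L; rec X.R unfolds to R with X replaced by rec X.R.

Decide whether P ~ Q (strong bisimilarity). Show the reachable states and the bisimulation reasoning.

bisimilar

Reachable graph of P (2 states):
  p0 = c.(c.b.(rec X. c.(c.b.X\{a,b})\{a,c})\{a,b})\{a,c} → --c--▸ p1
  p1 = (c.b.(rec X. c.(c.b.X\{a,b})\{a,c})\{a,b})\{a,c} → ·
Reachable graph of Q (2 states):
  q0 = rec X. c.(c.b.X\{a,b})\{a,c} → --c--▸ q1
  q1 = (c.b.(rec X. c.(c.b.X\{a,b})\{a,c})\{a,b})\{a,c} → ·
Coarsest stable partition (strong bisimilarity classes):
  B0 = {p0, q0}
  B1 = {p1, q1}
p0 ∈ B0, q0 ∈ B0 → same block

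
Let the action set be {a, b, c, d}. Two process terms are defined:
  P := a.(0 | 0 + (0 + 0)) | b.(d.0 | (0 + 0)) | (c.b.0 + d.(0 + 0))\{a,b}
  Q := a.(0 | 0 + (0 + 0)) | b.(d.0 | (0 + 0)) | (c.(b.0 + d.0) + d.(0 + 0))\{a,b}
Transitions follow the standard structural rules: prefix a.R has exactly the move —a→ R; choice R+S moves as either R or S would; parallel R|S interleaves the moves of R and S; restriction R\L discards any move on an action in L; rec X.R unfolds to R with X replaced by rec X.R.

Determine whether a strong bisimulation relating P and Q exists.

NO

P's transition system — 18 states:
  u0 = a.(0 | 0 + (0 + 0)) | b.(d.0 | (0 + 0)) | (c.b.0 + d.(0 + 0))\{a,b} | ··a··> u1, ··b··> u2, ··c··> u3, ··d··> u4
  u1 = (0 | 0 + (0 + 0)) | b.(d.0 | (0 + 0)) | (c.b.0 + d.(0 + 0))\{a,b} | ··b··> u5, ··c··> u6, ··d··> u7
  u2 = a.(0 | 0 + (0 + 0)) | (d.0 | (0 + 0)) | (c.b.0 + d.(0 + 0))\{a,b} | ··a··> u5, ··c··> u8, ··d··> u10, ··d··> u9
  u3 = a.(0 | 0 + (0 + 0)) | b.(d.0 | (0 + 0)) | (b.0)\{a,b} | ··a··> u6, ··b··> u8
  u4 = a.(0 | 0 + (0 + 0)) | b.(d.0 | (0 + 0)) | (0 + 0)\{a,b} | ··a··> u7, ··b··> u10
  u5 = (0 | 0 + (0 + 0)) | (d.0 | (0 + 0)) | (c.b.0 + d.(0 + 0))\{a,b} | ··c··> u11, ··d··> u12, ··d··> u13
  u6 = (0 | 0 + (0 + 0)) | b.(d.0 | (0 + 0)) | (b.0)\{a,b} | ··b··> u11
  u7 = (0 | 0 + (0 + 0)) | b.(d.0 | (0 + 0)) | (0 + 0)\{a,b} | ··b··> u13
  u8 = a.(0 | 0 + (0 + 0)) | (d.0 | (0 + 0)) | (b.0)\{a,b} | ··a··> u11, ··d··> u14
  u9 = a.(0 | 0 + (0 + 0)) | (0 | (0 + 0)) | (c.b.0 + d.(0 + 0))\{a,b} | ··a··> u12, ··c··> u14, ··d··> u15
  u10 = a.(0 | 0 + (0 + 0)) | (d.0 | (0 + 0)) | (0 + 0)\{a,b} | ··a··> u13, ··d··> u15
  u11 = (0 | 0 + (0 + 0)) | (d.0 | (0 + 0)) | (b.0)\{a,b} | ··d··> u16
  u12 = (0 | 0 + (0 + 0)) | (0 | (0 + 0)) | (c.b.0 + d.(0 + 0))\{a,b} | ··c··> u16, ··d··> u17
  u13 = (0 | 0 + (0 + 0)) | (d.0 | (0 + 0)) | (0 + 0)\{a,b} | ··d··> u17
  u14 = a.(0 | 0 + (0 + 0)) | (0 | (0 + 0)) | (b.0)\{a,b} | ··a··> u16
  u15 = a.(0 | 0 + (0 + 0)) | (0 | (0 + 0)) | (0 + 0)\{a,b} | ··a··> u17
  u16 = (0 | 0 + (0 + 0)) | (0 | (0 + 0)) | (b.0)\{a,b} | (no moves)
  u17 = (0 | 0 + (0 + 0)) | (0 | (0 + 0)) | (0 + 0)\{a,b} | (no moves)
Q's transition system — 24 states:
  v0 = a.(0 | 0 + (0 + 0)) | b.(d.0 | (0 + 0)) | (c.(b.0 + d.0) + d.(0 + 0))\{a,b} | ··a··> v1, ··b··> v2, ··c··> v3, ··d··> v4
  v1 = (0 | 0 + (0 + 0)) | b.(d.0 | (0 + 0)) | (c.(b.0 + d.0) + d.(0 + 0))\{a,b} | ··b··> v5, ··c··> v6, ··d··> v7
  v2 = a.(0 | 0 + (0 + 0)) | (d.0 | (0 + 0)) | (c.(b.0 + d.0) + d.(0 + 0))\{a,b} | ··a··> v5, ··c··> v8, ··d··> v10, ··d··> v9
  v3 = a.(0 | 0 + (0 + 0)) | b.(d.0 | (0 + 0)) | (b.0 + d.0)\{a,b} | ··a··> v6, ··b··> v8, ··d··> v11
  v4 = a.(0 | 0 + (0 + 0)) | b.(d.0 | (0 + 0)) | (0 + 0)\{a,b} | ··a··> v7, ··b··> v10
  v5 = (0 | 0 + (0 + 0)) | (d.0 | (0 + 0)) | (c.(b.0 + d.0) + d.(0 + 0))\{a,b} | ··c··> v12, ··d··> v13, ··d··> v14
  v6 = (0 | 0 + (0 + 0)) | b.(d.0 | (0 + 0)) | (b.0 + d.0)\{a,b} | ··b··> v12, ··d··> v15
  v7 = (0 | 0 + (0 + 0)) | b.(d.0 | (0 + 0)) | (0 + 0)\{a,b} | ··b··> v14
  v8 = a.(0 | 0 + (0 + 0)) | (d.0 | (0 + 0)) | (b.0 + d.0)\{a,b} | ··a··> v12, ··d··> v16, ··d··> v17
  v9 = a.(0 | 0 + (0 + 0)) | (0 | (0 + 0)) | (c.(b.0 + d.0) + d.(0 + 0))\{a,b} | ··a··> v13, ··c··> v16, ··d··> v18
  v10 = a.(0 | 0 + (0 + 0)) | (d.0 | (0 + 0)) | (0 + 0)\{a,b} | ··a··> v14, ··d··> v18
  v11 = a.(0 | 0 + (0 + 0)) | b.(d.0 | (0 + 0)) | 0\{a,b} | ··a··> v15, ··b··> v17
  v12 = (0 | 0 + (0 + 0)) | (d.0 | (0 + 0)) | (b.0 + d.0)\{a,b} | ··d··> v19, ··d··> v20
  v13 = (0 | 0 + (0 + 0)) | (0 | (0 + 0)) | (c.(b.0 + d.0) + d.(0 + 0))\{a,b} | ··c··> v19, ··d··> v21
  v14 = (0 | 0 + (0 + 0)) | (d.0 | (0 + 0)) | (0 + 0)\{a,b} | ··d··> v21
  v15 = (0 | 0 + (0 + 0)) | b.(d.0 | (0 + 0)) | 0\{a,b} | ··b··> v20
  v16 = a.(0 | 0 + (0 + 0)) | (0 | (0 + 0)) | (b.0 + d.0)\{a,b} | ··a··> v19, ··d··> v22
  v17 = a.(0 | 0 + (0 + 0)) | (d.0 | (0 + 0)) | 0\{a,b} | ··a··> v20, ··d··> v22
  v18 = a.(0 | 0 + (0 + 0)) | (0 | (0 + 0)) | (0 + 0)\{a,b} | ··a··> v21
  v19 = (0 | 0 + (0 + 0)) | (0 | (0 + 0)) | (b.0 + d.0)\{a,b} | ··d··> v23
  v20 = (0 | 0 + (0 + 0)) | (d.0 | (0 + 0)) | 0\{a,b} | ··d··> v23
  v21 = (0 | 0 + (0 + 0)) | (0 | (0 + 0)) | (0 + 0)\{a,b} | (no moves)
  v22 = a.(0 | 0 + (0 + 0)) | (0 | (0 + 0)) | 0\{a,b} | ··a··> v23
  v23 = (0 | 0 + (0 + 0)) | (0 | (0 + 0)) | 0\{a,b} | (no moves)
Coarsest stable partition (strong bisimilarity classes):
  B0 = {u0}
  B1 = {u3, u4, v11, v4}
  B2 = {u10, u8, v10, v16, v17}
  B3 = {u11, u13, v14, v19, v20}
  B4 = {u16, u17, v21, v23}
  B5 = {u14, u15, v18, v22}
  B6 = {u6, u7, v15, v7}
  B7 = {u2}
  B8 = {u5}
  B9 = {u12}
  B10 = {u9}
  B11 = {u1}
  B12 = {v0}
  B13 = {v3}
  B14 = {v8}
  B15 = {v12}
  B16 = {v6}
  B17 = {v2}
  B18 = {v5}
  B19 = {v13}
  B20 = {v9}
  B21 = {v1}
u0 ∈ B0, v0 ∈ B12 → different blocks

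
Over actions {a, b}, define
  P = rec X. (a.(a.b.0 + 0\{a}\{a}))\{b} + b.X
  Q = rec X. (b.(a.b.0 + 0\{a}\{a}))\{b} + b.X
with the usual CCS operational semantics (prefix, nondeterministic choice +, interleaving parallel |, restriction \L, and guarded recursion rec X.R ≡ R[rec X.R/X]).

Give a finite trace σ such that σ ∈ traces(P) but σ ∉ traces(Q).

a

P's transition system — 3 states:
  m0 = rec X. (a.(a.b.0 + 0\{a}\{a}))\{b} + b.X has moves =a=> m1, =b=> m0
  m1 = (a.b.0 + 0\{a}\{a})\{b} has moves =a=> m2
  m2 = (b.0)\{b} has moves deadlocked
Q's transition system — 1 states:
  n0 = rec X. (b.(a.b.0 + 0\{a}\{a}))\{b} + b.X has moves =b=> n0
Trace ⟨a⟩ through P, begin at {m0}:
  step 1 (a): {m1}
  P completes σ.
Trace ⟨a⟩ through Q, begin at {n0}:
  step 1 (a): ∅ (Q stuck)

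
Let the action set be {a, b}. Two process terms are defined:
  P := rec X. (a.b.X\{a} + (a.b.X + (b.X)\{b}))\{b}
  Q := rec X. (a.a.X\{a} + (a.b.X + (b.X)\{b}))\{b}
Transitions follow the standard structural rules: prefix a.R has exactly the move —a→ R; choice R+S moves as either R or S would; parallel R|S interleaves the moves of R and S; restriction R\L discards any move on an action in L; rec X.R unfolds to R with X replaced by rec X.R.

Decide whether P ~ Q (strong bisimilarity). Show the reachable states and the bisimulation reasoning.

P's transition system — 3 states:
  p0 = rec X. (a.b.X\{a} + (a.b.X + (b.X)\{b}))\{b} :: --a--▸ p1, --a--▸ p2
  p1 = (b.(rec X. (a.b.X\{a} + (a.b.X + (b.X)\{b}))\{b}))\{b} :: ∅
  p2 = (b.(rec X. (a.b.X\{a} + (a.b.X + (b.X)\{b}))\{b})\{a})\{b} :: ∅
Q's transition system — 4 states:
  q0 = rec X. (a.a.X\{a} + (a.b.X + (b.X)\{b}))\{b} :: --a--▸ q1, --a--▸ q2
  q1 = (a.(rec X. (a.a.X\{a} + (a.b.X + (b.X)\{b}))\{b})\{a})\{b} :: --a--▸ q3
  q2 = (b.(rec X. (a.a.X\{a} + (a.b.X + (b.X)\{b}))\{b}))\{b} :: ∅
  q3 = (rec X. (a.a.X\{a} + (a.b.X + (b.X)\{b}))\{b})\{a}\{b} :: ∅
Partition-refinement fixed point:
  B0 = {p0, q1}
  B1 = {p1, p2, q2, q3}
  B2 = {q0}
p0 ∈ B0, q0 ∈ B2 → different blocks

P ≁ Q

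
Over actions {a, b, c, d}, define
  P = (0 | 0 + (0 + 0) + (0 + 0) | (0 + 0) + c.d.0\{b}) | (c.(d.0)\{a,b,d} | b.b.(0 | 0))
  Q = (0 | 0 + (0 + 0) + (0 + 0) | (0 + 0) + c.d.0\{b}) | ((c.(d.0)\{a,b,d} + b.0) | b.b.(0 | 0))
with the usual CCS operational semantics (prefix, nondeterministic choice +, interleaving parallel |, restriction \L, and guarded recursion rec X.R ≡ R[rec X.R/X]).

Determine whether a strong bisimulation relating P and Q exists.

not bisimilar

Reachable graph of P (18 states):
  m0 = (0 | 0 + (0 + 0) + (0 + 0) | (0 + 0) + c.d.0\{b}) | (c.(d.0)\{a,b,d} | b.b.(0 | 0)) has moves --b--▸ m1, --c--▸ m2, --c--▸ m3
  m1 = (0 | 0 + (0 + 0) + (0 + 0) | (0 + 0) + c.d.0\{b}) | (c.(d.0)\{a,b,d} | b.(0 | 0)) has moves --b--▸ m4, --c--▸ m5, --c--▸ m6
  m2 = (0 | 0 + (0 + 0) + (0 + 0) | (0 + 0) + c.d.0\{b}) | ((d.0)\{a,b,d} | b.b.(0 | 0)) has moves --b--▸ m5, --c--▸ m7
  m3 = d.0\{b} | (c.(d.0)\{a,b,d} | b.b.(0 | 0)) has moves --b--▸ m6, --c--▸ m7, --d--▸ m8
  m4 = (0 | 0 + (0 + 0) + (0 + 0) | (0 + 0) + c.d.0\{b}) | (c.(d.0)\{a,b,d} | (0 | 0)) has moves --c--▸ m10, --c--▸ m9
  m5 = (0 | 0 + (0 + 0) + (0 + 0) | (0 + 0) + c.d.0\{b}) | ((d.0)\{a,b,d} | b.(0 | 0)) has moves --b--▸ m9, --c--▸ m11
  m6 = d.0\{b} | (c.(d.0)\{a,b,d} | b.(0 | 0)) has moves --b--▸ m10, --c--▸ m11, --d--▸ m12
  m7 = d.0\{b} | ((d.0)\{a,b,d} | b.b.(0 | 0)) has moves --b--▸ m11, --d--▸ m13
  m8 = 0\{b} | (c.(d.0)\{a,b,d} | b.b.(0 | 0)) has moves --b--▸ m12, --c--▸ m13
  m9 = (0 | 0 + (0 + 0) + (0 + 0) | (0 + 0) + c.d.0\{b}) | ((d.0)\{a,b,d} | (0 | 0)) has moves --c--▸ m14
  m10 = d.0\{b} | (c.(d.0)\{a,b,d} | (0 | 0)) has moves --c--▸ m14, --d--▸ m15
  m11 = d.0\{b} | ((d.0)\{a,b,d} | b.(0 | 0)) has moves --b--▸ m14, --d--▸ m16
  m12 = 0\{b} | (c.(d.0)\{a,b,d} | b.(0 | 0)) has moves --b--▸ m15, --c--▸ m16
  m13 = 0\{b} | ((d.0)\{a,b,d} | b.b.(0 | 0)) has moves --b--▸ m16
  m14 = d.0\{b} | ((d.0)\{a,b,d} | (0 | 0)) has moves --d--▸ m17
  m15 = 0\{b} | (c.(d.0)\{a,b,d} | (0 | 0)) has moves --c--▸ m17
  m16 = 0\{b} | ((d.0)\{a,b,d} | b.(0 | 0)) has moves --b--▸ m17
  m17 = 0\{b} | ((d.0)\{a,b,d} | (0 | 0)) has moves stopped
Reachable graph of Q (27 states):
  n0 = (0 | 0 + (0 + 0) + (0 + 0) | (0 + 0) + c.d.0\{b}) | ((c.(d.0)\{a,b,d} + b.0) | b.b.(0 | 0)) has moves --b--▸ n1, --b--▸ n2, --c--▸ n3, --c--▸ n4
  n1 = (0 | 0 + (0 + 0) + (0 + 0) | (0 + 0) + c.d.0\{b}) | ((c.(d.0)\{a,b,d} + b.0) | b.(0 | 0)) has moves --b--▸ n5, --b--▸ n6, --c--▸ n7, --c--▸ n8
  n2 = (0 | 0 + (0 + 0) + (0 + 0) | (0 + 0) + c.d.0\{b}) | (0 | b.b.(0 | 0)) has moves --b--▸ n6, --c--▸ n9
  n3 = (0 | 0 + (0 + 0) + (0 + 0) | (0 + 0) + c.d.0\{b}) | ((d.0)\{a,b,d} | b.b.(0 | 0)) has moves --b--▸ n7, --c--▸ n10
  n4 = d.0\{b} | ((c.(d.0)\{a,b,d} + b.0) | b.b.(0 | 0)) has moves --b--▸ n8, --b--▸ n9, --c--▸ n10, --d--▸ n11
  n5 = (0 | 0 + (0 + 0) + (0 + 0) | (0 + 0) + c.d.0\{b}) | ((c.(d.0)\{a,b,d} + b.0) | (0 | 0)) has moves --b--▸ n12, --c--▸ n13, --c--▸ n14
  n6 = (0 | 0 + (0 + 0) + (0 + 0) | (0 + 0) + c.d.0\{b}) | (0 | b.(0 | 0)) has moves --b--▸ n12, --c--▸ n15
  n7 = (0 | 0 + (0 + 0) + (0 + 0) | (0 + 0) + c.d.0\{b}) | ((d.0)\{a,b,d} | b.(0 | 0)) has moves --b--▸ n13, --c--▸ n16
  n8 = d.0\{b} | ((c.(d.0)\{a,b,d} + b.0) | b.(0 | 0)) has moves --b--▸ n14, --b--▸ n15, --c--▸ n16, --d--▸ n17
  n9 = d.0\{b} | (0 | b.b.(0 | 0)) has moves --b--▸ n15, --d--▸ n18
  n10 = d.0\{b} | ((d.0)\{a,b,d} | b.b.(0 | 0)) has moves --b--▸ n16, --d--▸ n19
  n11 = 0\{b} | ((c.(d.0)\{a,b,d} + b.0) | b.b.(0 | 0)) has moves --b--▸ n17, --b--▸ n18, --c--▸ n19
  n12 = (0 | 0 + (0 + 0) + (0 + 0) | (0 + 0) + c.d.0\{b}) | (0 | (0 | 0)) has moves --c--▸ n20
  n13 = (0 | 0 + (0 + 0) + (0 + 0) | (0 + 0) + c.d.0\{b}) | ((d.0)\{a,b,d} | (0 | 0)) has moves --c--▸ n21
  n14 = d.0\{b} | ((c.(d.0)\{a,b,d} + b.0) | (0 | 0)) has moves --b--▸ n20, --c--▸ n21, --d--▸ n22
  n15 = d.0\{b} | (0 | b.(0 | 0)) has moves --b--▸ n20, --d--▸ n23
  n16 = d.0\{b} | ((d.0)\{a,b,d} | b.(0 | 0)) has moves --b--▸ n21, --d--▸ n24
  n17 = 0\{b} | ((c.(d.0)\{a,b,d} + b.0) | b.(0 | 0)) has moves --b--▸ n22, --b--▸ n23, --c--▸ n24
  n18 = 0\{b} | (0 | b.b.(0 | 0)) has moves --b--▸ n23
  n19 = 0\{b} | ((d.0)\{a,b,d} | b.b.(0 | 0)) has moves --b--▸ n24
  n20 = d.0\{b} | (0 | (0 | 0)) has moves --d--▸ n25
  n21 = d.0\{b} | ((d.0)\{a,b,d} | (0 | 0)) has moves --d--▸ n26
  n22 = 0\{b} | ((c.(d.0)\{a,b,d} + b.0) | (0 | 0)) has moves --b--▸ n25, --c--▸ n26
  n23 = 0\{b} | (0 | b.(0 | 0)) has moves --b--▸ n25
  n24 = 0\{b} | ((d.0)\{a,b,d} | b.(0 | 0)) has moves --b--▸ n26
  n25 = 0\{b} | (0 | (0 | 0)) has moves stopped
  n26 = 0\{b} | ((d.0)\{a,b,d} | (0 | 0)) has moves stopped
Partition-refinement fixed point:
  B0 = {m0}
  B1 = {m2, n2, n3}
  B2 = {m5, n6, n7}
  B3 = {m11, n15, n16}
  B4 = {m16, n23, n24}
  B5 = {m17, n25, n26}
  B6 = {m14, n20, n21}
  B7 = {m9, n12, n13}
  B8 = {m7, n10, n9}
  B9 = {m13, n18, n19}
  B10 = {m1}
  B11 = {m6}
  B12 = {m10}
  B13 = {m15}
  B14 = {m12}
  B15 = {m4}
  B16 = {m3}
  B17 = {m8}
  B18 = {n0}
  B19 = {n1}
  B20 = {n5}
  B21 = {n14}
  B22 = {n22}
  B23 = {n8}
  B24 = {n17}
  B25 = {n4}
  B26 = {n11}
m0 ∈ B0, n0 ∈ B18 → different blocks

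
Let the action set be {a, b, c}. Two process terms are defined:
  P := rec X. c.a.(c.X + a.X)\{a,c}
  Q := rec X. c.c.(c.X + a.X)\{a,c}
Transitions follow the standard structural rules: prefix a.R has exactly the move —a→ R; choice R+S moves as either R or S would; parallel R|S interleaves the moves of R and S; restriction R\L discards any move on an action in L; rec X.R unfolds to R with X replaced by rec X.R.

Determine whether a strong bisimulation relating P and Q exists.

LTS(P): 3 reachable states
  m0 = rec X. c.a.(c.X + a.X)\{a,c} :: ··c··> m1
  m1 = a.(c.(rec X. c.a.(c.X + a.X)\{a,c}) + a.(rec X. c.a.(c.X + a.X)\{a,c}))\{a,c} :: ··a··> m2
  m2 = (c.(rec X. c.a.(c.X + a.X)\{a,c}) + a.(rec X. c.a.(c.X + a.X)\{a,c}))\{a,c} :: ∅
LTS(Q): 3 reachable states
  n0 = rec X. c.c.(c.X + a.X)\{a,c} :: ··c··> n1
  n1 = c.(c.(rec X. c.c.(c.X + a.X)\{a,c}) + a.(rec X. c.c.(c.X + a.X)\{a,c}))\{a,c} :: ··c··> n2
  n2 = (c.(rec X. c.c.(c.X + a.X)\{a,c}) + a.(rec X. c.c.(c.X + a.X)\{a,c}))\{a,c} :: ∅
Coarsest stable partition (strong bisimilarity classes):
  B0 = {m0}
  B1 = {m1}
  B2 = {m2, n2}
  B3 = {n0}
  B4 = {n1}
m0 ∈ B0, n0 ∈ B3 → different blocks

NO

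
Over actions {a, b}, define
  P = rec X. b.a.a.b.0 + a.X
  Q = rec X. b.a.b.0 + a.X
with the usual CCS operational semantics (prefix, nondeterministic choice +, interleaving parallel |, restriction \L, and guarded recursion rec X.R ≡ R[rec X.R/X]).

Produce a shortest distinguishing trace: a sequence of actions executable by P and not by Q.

Reachable graph of P (5 states):
  s0 = rec X. b.a.a.b.0 + a.X → -a-> s0, -b-> s1
  s1 = a.a.b.0 → -a-> s2
  s2 = a.b.0 → -a-> s3
  s3 = b.0 → -b-> s4
  s4 = 0 → deadlocked
Reachable graph of Q (4 states):
  t0 = rec X. b.a.b.0 + a.X → -a-> t0, -b-> t1
  t1 = a.b.0 → -a-> t2
  t2 = b.0 → -b-> t3
  t3 = 0 → deadlocked
Run σ = ⟨baa⟩ on P: start {s0}
  [1] b ⇒ {s1}
  [2] a ⇒ {s2}
  [3] a ⇒ {s3}
  P completes σ.
Run σ = ⟨baa⟩ on Q: start {t0}
  [1] b ⇒ {t1}
  [2] a ⇒ {t2}
  [3] a ⇒ ∅ (Q stuck)

baa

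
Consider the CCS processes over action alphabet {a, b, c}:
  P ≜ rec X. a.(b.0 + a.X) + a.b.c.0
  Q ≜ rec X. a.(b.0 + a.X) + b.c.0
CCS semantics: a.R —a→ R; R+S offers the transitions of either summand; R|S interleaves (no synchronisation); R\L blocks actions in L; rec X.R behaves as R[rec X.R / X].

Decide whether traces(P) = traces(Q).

P's transition system — 5 states:
  p0 = rec X. a.(b.0 + a.X) + a.b.c.0 → ··a··> p1, ··a··> p2
  p1 = b.0 + a.(rec X. a.(b.0 + a.X) + a.b.c.0) → ··a··> p0, ··b··> p3
  p2 = b.c.0 → ··b··> p4
  p3 = 0 → deadlocked
  p4 = c.0 → ··c··> p3
Q's transition system — 4 states:
  q0 = rec X. a.(b.0 + a.X) + b.c.0 → ··a··> q1, ··b··> q2
  q1 = b.0 + a.(rec X. a.(b.0 + a.X) + b.c.0) → ··a··> q0, ··b··> q3
  q2 = c.0 → ··c··> q3
  q3 = 0 → deadlocked
Run σ = ⟨abc⟩ on P: start {p0}
  [1] a ⇒ {p1, p2}
  [2] b ⇒ {p3, p4}
  [3] c ⇒ {p3}
  — P admits the full trace.
Run σ = ⟨abc⟩ on Q: start {q0}
  [1] a ⇒ {q1}
  [2] b ⇒ {q3}
  [3] c ⇒ ∅  — Q cannot continue

trace-distinct — witness ⟨abc⟩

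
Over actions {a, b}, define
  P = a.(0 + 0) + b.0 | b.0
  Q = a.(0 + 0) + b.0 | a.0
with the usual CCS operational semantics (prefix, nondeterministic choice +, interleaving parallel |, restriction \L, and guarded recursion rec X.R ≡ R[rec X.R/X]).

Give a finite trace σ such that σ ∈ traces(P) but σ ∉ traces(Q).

P's transition system — 5 states:
  s0 = a.(0 + 0) + b.0 | b.0 :: —a→ s1, —b→ s2, —b→ s3
  s1 = 0 + 0 :: deadlocked
  s2 = 0 | b.0 :: —b→ s4
  s3 = b.0 | 0 :: —b→ s4
  s4 = 0 | 0 :: deadlocked
Q's transition system — 5 states:
  t0 = a.(0 + 0) + b.0 | a.0 :: —a→ t1, —a→ t2, —b→ t3
  t1 = 0 + 0 :: deadlocked
  t2 = b.0 | 0 :: —b→ t4
  t3 = 0 | a.0 :: —a→ t4
  t4 = 0 | 0 :: deadlocked
Run σ = ⟨bb⟩ on P: start {s0}
  step 1 (b): {s2, s3}
  step 2 (b): {s4}
  P completes σ.
Run σ = ⟨bb⟩ on Q: start {t0}
  step 1 (b): {t3}
  step 2 (b): ∅  — Q cannot continue

bb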